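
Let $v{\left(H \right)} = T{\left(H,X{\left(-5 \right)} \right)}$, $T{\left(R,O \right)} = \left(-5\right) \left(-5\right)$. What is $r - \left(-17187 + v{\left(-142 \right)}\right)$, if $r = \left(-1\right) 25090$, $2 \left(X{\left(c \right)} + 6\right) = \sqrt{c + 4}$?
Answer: $-7928$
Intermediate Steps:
$X{\left(c \right)} = -6 + \frac{\sqrt{4 + c}}{2}$ ($X{\left(c \right)} = -6 + \frac{\sqrt{c + 4}}{2} = -6 + \frac{\sqrt{4 + c}}{2}$)
$T{\left(R,O \right)} = 25$
$v{\left(H \right)} = 25$
$r = -25090$
$r - \left(-17187 + v{\left(-142 \right)}\right) = -25090 + \left(17187 - 25\right) = -25090 + 17162 = -7928$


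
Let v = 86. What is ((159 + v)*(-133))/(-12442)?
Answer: 32585/12442 ≈ 2.6189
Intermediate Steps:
((159 + v)*(-133))/(-12442) = ((159 + 86)*(-133))/(-12442) = (245*(-133))*(-1/12442) = -32585*(-1/12442) = 32585/12442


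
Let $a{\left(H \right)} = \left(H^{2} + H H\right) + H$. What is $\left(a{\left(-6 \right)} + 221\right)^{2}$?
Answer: $82369$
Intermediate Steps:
$a{\left(H \right)} = H + 2 H^{2}$ ($a{\left(H \right)} = \left(H^{2} + H^{2}\right) + H = 2 H^{2} + H = H + 2 H^{2}$)
$\left(a{\left(-6 \right)} + 221\right)^{2} = \left(- 6 \left(1 + 2 \left(-6\right)\right) + 221\right)^{2} = \left(- 6 \left(1 - 12\right) + 221\right)^{2} = \left(\left(-6\right) \left(-11\right) + 221\right)^{2} = \left(66 + 221\right)^{2} = 287^{2} = 82369$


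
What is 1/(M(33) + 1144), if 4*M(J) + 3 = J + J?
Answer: 4/4639 ≈ 0.00086225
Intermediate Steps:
M(J) = -¾ + J/2 (M(J) = -¾ + (J + J)/4 = -¾ + (2*J)/4 = -¾ + J/2)
1/(M(33) + 1144) = 1/((-¾ + (½)*33) + 1144) = 1/((-¾ + 33/2) + 1144) = 1/(63/4 + 1144) = 1/(4639/4) = 4/4639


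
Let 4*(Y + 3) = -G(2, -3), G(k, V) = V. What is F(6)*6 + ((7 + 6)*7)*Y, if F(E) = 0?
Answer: -819/4 ≈ -204.75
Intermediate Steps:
Y = -9/4 (Y = -3 + (-1*(-3))/4 = -3 + (¼)*3 = -3 + ¾ = -9/4 ≈ -2.2500)
F(6)*6 + ((7 + 6)*7)*Y = 0*6 + ((7 + 6)*7)*(-9/4) = 0 + (13*7)*(-9/4) = 0 + 91*(-9/4) = 0 - 819/4 = -819/4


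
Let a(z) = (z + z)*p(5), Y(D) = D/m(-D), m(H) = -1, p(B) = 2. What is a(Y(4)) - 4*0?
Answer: -16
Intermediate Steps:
Y(D) = -D (Y(D) = D/(-1) = D*(-1) = -D)
a(z) = 4*z (a(z) = (z + z)*2 = (2*z)*2 = 4*z)
a(Y(4)) - 4*0 = 4*(-1*4) - 4*0 = 4*(-4) - 1*0 = -16 + 0 = -16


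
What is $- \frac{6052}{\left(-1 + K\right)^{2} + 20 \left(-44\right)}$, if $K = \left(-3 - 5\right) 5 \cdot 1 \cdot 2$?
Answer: $- \frac{6052}{5681} \approx -1.0653$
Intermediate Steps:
$K = -80$ ($K = \left(-8\right) 5 \cdot 1 \cdot 2 = \left(-40\right) 1 \cdot 2 = \left(-40\right) 2 = -80$)
$- \frac{6052}{\left(-1 + K\right)^{2} + 20 \left(-44\right)} = - \frac{6052}{\left(-1 - 80\right)^{2} + 20 \left(-44\right)} = - \frac{6052}{\left(-81\right)^{2} - 880} = - \frac{6052}{6561 - 880} = - \frac{6052}{5681}$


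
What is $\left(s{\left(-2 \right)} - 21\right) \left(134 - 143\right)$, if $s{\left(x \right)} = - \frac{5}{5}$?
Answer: $198$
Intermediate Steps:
$s{\left(x \right)} = -1$ ($s{\left(x \right)} = \left(-5\right) \frac{1}{5} = -1$)
$\left(s{\left(-2 \right)} - 21\right) \left(134 - 143\right) = \left(-1 - 21\right) \left(134 - 143\right) = \left(-1 - 21\right) \left(-9\right) = \left(-22\right) \left(-9\right) = 198$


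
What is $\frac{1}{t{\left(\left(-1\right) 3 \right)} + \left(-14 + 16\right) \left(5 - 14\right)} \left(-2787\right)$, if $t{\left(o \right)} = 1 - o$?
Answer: $\frac{2787}{14} \approx 199.07$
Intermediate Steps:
$\frac{1}{t{\left(\left(-1\right) 3 \right)} + \left(-14 + 16\right) \left(5 - 14\right)} \left(-2787\right) = \frac{1}{\left(1 - \left(-1\right) 3\right) + \left(-14 + 16\right) \left(5 - 14\right)} \left(-2787\right) = \frac{1}{\left(1 - -3\right) + 2 \left(-9\right)} \left(-2787\right) = \frac{1}{\left(1 + 3\right) - 18} \left(-2787\right) = \frac{1}{4 - 18} \left(-2787\right) = \frac{1}{-14} \left(-2787\right) = \left(- \frac{1}{14}\right) \left(-2787\right) = \frac{2787}{14}$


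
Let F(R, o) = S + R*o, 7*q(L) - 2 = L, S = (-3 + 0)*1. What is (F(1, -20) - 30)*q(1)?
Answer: -159/7 ≈ -22.714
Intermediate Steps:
S = -3 (S = -3*1 = -3)
q(L) = 2/7 + L/7
F(R, o) = -3 + R*o
(F(1, -20) - 30)*q(1) = ((-3 + 1*(-20)) - 30)*(2/7 + (⅐)*1) = ((-3 - 20) - 30)*(2/7 + ⅐) = (-23 - 30)*(3/7) = -53*3/7 = -159/7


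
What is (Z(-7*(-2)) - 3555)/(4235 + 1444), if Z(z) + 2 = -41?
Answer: -3598/5679 ≈ -0.63356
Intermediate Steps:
Z(z) = -43 (Z(z) = -2 - 41 = -43)
(Z(-7*(-2)) - 3555)/(4235 + 1444) = (-43 - 3555)/(4235 + 1444) = -3598/5679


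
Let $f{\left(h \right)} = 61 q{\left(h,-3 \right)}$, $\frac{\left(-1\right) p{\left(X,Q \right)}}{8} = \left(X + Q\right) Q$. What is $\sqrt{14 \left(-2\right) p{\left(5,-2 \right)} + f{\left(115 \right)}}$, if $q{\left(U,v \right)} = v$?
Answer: $i \sqrt{1527} \approx 39.077 i$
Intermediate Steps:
$p{\left(X,Q \right)} = - 8 Q \left(Q + X\right)$ ($p{\left(X,Q \right)} = - 8 \left(X + Q\right) Q = - 8 \left(Q + X\right) Q = - 8 Q \left(Q + X\right)$)
$f{\left(h \right)} = -183$ ($f{\left(h \right)} = 61 \left(-3\right) = -183$)
$\sqrt{14 \left(-2\right) p{\left(5,-2 \right)} + f{\left(115 \right)}} = \sqrt{14 \left(-2\right) \left(\left(-8\right) \left(-2\right) \left(-2 + 5\right)\right) - 183} = \sqrt{- 28 \left(\left(-8\right) \left(-2\right) 3\right) - 183} = \sqrt{\left(-28\right) 48 - 183} = \sqrt{-1344 - 183} = \sqrt{-1527} = i \sqrt{1527}$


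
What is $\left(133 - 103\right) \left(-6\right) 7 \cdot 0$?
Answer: $0$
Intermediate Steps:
$\left(133 - 103\right) \left(-6\right) 7 \cdot 0 = 30 \left(\left(-42\right) 0\right) = 30 \cdot 0 = 0$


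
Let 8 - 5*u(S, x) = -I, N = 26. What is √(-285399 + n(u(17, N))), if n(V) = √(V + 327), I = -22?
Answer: √(-7134975 + 5*√8105)/5 ≈ 534.21*I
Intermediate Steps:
u(S, x) = -14/5 (u(S, x) = 8/5 - (-1)*(-22)/5 = 8/5 - ⅕*22 = 8/5 - 22/5 = -14/5)
n(V) = √(327 + V)
√(-285399 + n(u(17, N))) = √(-285399 + √(327 - 14/5)) = √(-285399 + √(1621/5)) = √(-285399 + √8105/5)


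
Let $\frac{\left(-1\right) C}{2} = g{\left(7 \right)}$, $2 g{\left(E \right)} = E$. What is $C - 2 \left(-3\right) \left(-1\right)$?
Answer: $-13$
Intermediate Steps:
$g{\left(E \right)} = \frac{E}{2}$
$C = -7$ ($C = - 2 \cdot \frac{1}{2} \cdot 7 = \left(-2\right) \frac{7}{2} = -7$)
$C - 2 \left(-3\right) \left(-1\right) = -7 - 2 \left(-3\right) \left(-1\right) = -7 - \left(-6\right) \left(-1\right) = -7 - 6 = -13$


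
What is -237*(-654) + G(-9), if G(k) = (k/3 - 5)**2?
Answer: 155062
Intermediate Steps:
G(k) = (-5 + k/3)**2 (G(k) = (k*(1/3) - 5)**2 = (k/3 - 5)**2 = (-5 + k/3)**2)
-237*(-654) + G(-9) = -237*(-654) + (-15 - 9)**2/9 = 154998 + (1/9)*(-24)**2 = 154998 + (1/9)*576 = 154998 + 64 = 155062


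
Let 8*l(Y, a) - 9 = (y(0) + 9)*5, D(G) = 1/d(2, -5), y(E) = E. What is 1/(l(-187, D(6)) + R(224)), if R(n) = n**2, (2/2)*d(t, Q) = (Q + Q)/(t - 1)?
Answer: 4/200731 ≈ 1.9927e-5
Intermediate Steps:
d(t, Q) = 2*Q/(-1 + t) (d(t, Q) = (Q + Q)/(t - 1) = (2*Q)/(-1 + t) = 2*Q/(-1 + t))
D(G) = -1/10 (D(G) = 1/(2*(-5)/(-1 + 2)) = 1/(2*(-5)/1) = 1/(2*(-5)*1) = 1/(-10) = -1/10)
l(Y, a) = 27/4 (l(Y, a) = 9/8 + ((0 + 9)*5)/8 = 9/8 + (9*5)/8 = 9/8 + (1/8)*45 = 9/8 + 45/8 = 27/4)
1/(l(-187, D(6)) + R(224)) = 1/(27/4 + 224**2) = 1/(27/4 + 50176) = 1/(200731/4) = 4/200731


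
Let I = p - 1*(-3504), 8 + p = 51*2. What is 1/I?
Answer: 1/3598 ≈ 0.00027793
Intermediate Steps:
p = 94 (p = -8 + 51*2 = -8 + 102 = 94)
I = 3598 (I = 94 - 1*(-3504) = 94 + 3504 = 3598)
1/I = 1/3598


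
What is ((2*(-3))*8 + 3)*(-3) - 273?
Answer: -138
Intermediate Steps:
((2*(-3))*8 + 3)*(-3) - 273 = (-6*8 + 3)*(-3) - 273 = (-48 + 3)*(-3) - 273 = -45*(-3) - 273 = 135 - 273 = -138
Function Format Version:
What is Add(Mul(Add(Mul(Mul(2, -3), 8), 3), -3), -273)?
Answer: -138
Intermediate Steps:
Add(Mul(Add(Mul(Mul(2, -3), 8), 3), -3), -273) = Add(Mul(Add(Mul(-6, 8), 3), -3), -273) = Add(Mul(Add(-48, 3), -3), -273) = Add(Mul(-45, -3), -273) = Add(135, -273) = -138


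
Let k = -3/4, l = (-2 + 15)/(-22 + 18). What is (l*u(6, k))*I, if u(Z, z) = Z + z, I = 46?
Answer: -6279/8 ≈ -784.88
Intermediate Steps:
l = -13/4 (l = 13/(-4) = 13*(-¼) = -13/4 ≈ -3.2500)
k = -¾ (k = -3*¼ = -¾ ≈ -0.75000)
(l*u(6, k))*I = -13*(6 - ¾)/4*46 = -13/4*21/4*46 = -273/16*46 = -6279/8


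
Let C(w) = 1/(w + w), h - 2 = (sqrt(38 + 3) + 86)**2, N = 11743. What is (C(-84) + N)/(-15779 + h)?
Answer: -1371111985/956797184 - 84831389*sqrt(41)/2870391552 ≈ -1.6223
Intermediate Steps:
h = 2 + (86 + sqrt(41))**2 (h = 2 + (sqrt(38 + 3) + 86)**2 = 2 + (sqrt(41) + 86)**2 = 2 + (86 + sqrt(41))**2 ≈ 8540.3)
C(w) = 1/(2*w)
(C(-84) + N)/(-15779 + h) = ((1/2)/(-84) + 11743)/(-15779 + (7439 + 172*sqrt(41))) = ((1/2)*(-1/84) + 11743)/(-8340 + 172*sqrt(41)) = (-1/168 + 11743)/(-8340 + 172*sqrt(41)) = 1972823/(168*(-8340 + 172*sqrt(41)))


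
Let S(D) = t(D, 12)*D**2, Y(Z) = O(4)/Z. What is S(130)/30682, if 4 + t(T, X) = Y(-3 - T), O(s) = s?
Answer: -4529200/2040353 ≈ -2.2198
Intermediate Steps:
Y(Z) = 4/Z
t(T, X) = -4 + 4/(-3 - T)
S(D) = 4*D**2*(-4 - D)/(3 + D) (S(D) = (4*(-4 - D)/(3 + D))*D**2 = 4*D**2*(-4 - D)/(3 + D))
S(130)/30682 = (4*130**2*(-4 - 1*130)/(3 + 130))/30682 = (4*16900*(-4 - 130)/133)*(1/30682) = (4*16900*(1/133)*(-134))*(1/30682) = -9058400/133*1/30682 = -4529200/2040353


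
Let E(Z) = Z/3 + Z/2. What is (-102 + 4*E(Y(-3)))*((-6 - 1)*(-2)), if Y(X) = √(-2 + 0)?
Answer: -1428 + 140*I*√2/3 ≈ -1428.0 + 65.997*I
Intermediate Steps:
Y(X) = I*√2 (Y(X) = √(-2) = I*√2)
E(Z) = 5*Z/6 (E(Z) = Z*(⅓) + Z*(½) = Z/3 + Z/2 = 5*Z/6)
(-102 + 4*E(Y(-3)))*((-6 - 1)*(-2)) = (-102 + 4*(5*(I*√2)/6))*((-6 - 1)*(-2)) = (-102 + 4*(5*I*√2/6))*(-7*(-2)) = (-102 + 10*I*√2/3)*14 = -1428 + 140*I*√2/3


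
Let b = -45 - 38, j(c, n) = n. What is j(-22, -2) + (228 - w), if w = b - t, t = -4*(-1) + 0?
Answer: 313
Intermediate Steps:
b = -83
t = 4 (t = 4 + 0 = 4)
w = -87 (w = -83 - 1*4 = -83 - 4 = -87)
j(-22, -2) + (228 - w) = -2 + (228 - 1*(-87)) = -2 + (228 + 87) = -2 + 315 = 313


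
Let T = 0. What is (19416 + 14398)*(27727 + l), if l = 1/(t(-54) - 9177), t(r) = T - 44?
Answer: 8645247900124/9221 ≈ 9.3756e+8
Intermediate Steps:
t(r) = -44 (t(r) = 0 - 44 = -44)
l = -1/9221 (l = 1/(-44 - 9177) = 1/(-9221) = -1/9221 ≈ -0.00010845)
(19416 + 14398)*(27727 + l) = (19416 + 14398)*(27727 - 1/9221) = 33814*(255670666/9221) = 8645247900124/9221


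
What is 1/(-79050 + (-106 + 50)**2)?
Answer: -1/75914 ≈ -1.3173e-5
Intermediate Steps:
1/(-79050 + (-106 + 50)**2) = 1/(-79050 + (-56)**2) = 1/(-79050 + 3136) = 1/(-75914) = -1/75914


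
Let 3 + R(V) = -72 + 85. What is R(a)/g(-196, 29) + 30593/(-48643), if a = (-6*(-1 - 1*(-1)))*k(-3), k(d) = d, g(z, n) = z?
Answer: -463047/681002 ≈ -0.67995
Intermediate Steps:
a = 0 (a = -6*(-1 - 1*(-1))*(-3) = -6*(-1 + 1)*(-3) = -6*0*(-3) = 0*(-3) = 0)
R(V) = 10 (R(V) = -3 + (-72 + 85) = -3 + 13 = 10)
R(a)/g(-196, 29) + 30593/(-48643) = 10/(-196) + 30593/(-48643) = 10*(-1/196) + 30593*(-1/48643) = -5/98 - 30593/48643 = -463047/681002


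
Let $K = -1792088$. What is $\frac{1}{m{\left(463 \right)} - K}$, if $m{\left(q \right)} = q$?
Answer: $\frac{1}{1792551} \approx 5.5786 \cdot 10^{-7}$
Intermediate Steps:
$\frac{1}{m{\left(463 \right)} - K} = \frac{1}{463 - -1792088} = \frac{1}{463 + 1792088} = \frac{1}{1792551}$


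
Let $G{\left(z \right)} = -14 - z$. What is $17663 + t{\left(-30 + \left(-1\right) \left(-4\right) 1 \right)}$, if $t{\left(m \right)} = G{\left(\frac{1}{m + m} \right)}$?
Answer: $\frac{917749}{52} \approx 17649.0$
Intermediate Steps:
$t{\left(m \right)} = -14 - \frac{1}{2 m}$ ($t{\left(m \right)} = -14 - \frac{1}{m + m} = -14 - \frac{1}{2 m}$)
$17663 + t{\left(-30 + \left(-1\right) \left(-4\right) 1 \right)} = 17663 - \left(14 + \frac{1}{2 \left(-30 + \left(-1\right) \left(-4\right) 1\right)}\right) = 17663 - \left(14 + \frac{1}{2 \left(-30 + 4 \cdot 1\right)}\right) = 17663 - \left(14 + \frac{1}{2 \left(-30 + 4\right)}\right) = 17663 - \left(14 + \frac{1}{2 \left(-26\right)}\right) = 17663 - \frac{727}{52} = \frac{917749}{52}$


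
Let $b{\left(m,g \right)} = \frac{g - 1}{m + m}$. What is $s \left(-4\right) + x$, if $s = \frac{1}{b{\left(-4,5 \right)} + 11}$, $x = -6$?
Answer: $- \frac{134}{21} \approx -6.381$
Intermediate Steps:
$b{\left(m,g \right)} = \frac{-1 + g}{2 m}$
$s = \frac{2}{21}$ ($s = \frac{1}{\frac{-1 + 5}{2 \left(-4\right)} + 11} = \frac{1}{\frac{1}{2} \left(- \frac{1}{4}\right) 4 + 11} = \frac{1}{- \frac{1}{2} + 11} = \frac{1}{\frac{21}{2}} = \frac{2}{21} \approx 0.095238$)
$s \left(-4\right) + x = \frac{2}{21} \left(-4\right) - 6 = - \frac{8}{21} - 6 = - \frac{134}{21}$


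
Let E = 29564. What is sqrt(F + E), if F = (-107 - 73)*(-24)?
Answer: 2*sqrt(8471) ≈ 184.08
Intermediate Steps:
F = 4320 (F = -180*(-24) = 4320)
sqrt(F + E) = sqrt(4320 + 29564) = sqrt(33884) = 2*sqrt(8471)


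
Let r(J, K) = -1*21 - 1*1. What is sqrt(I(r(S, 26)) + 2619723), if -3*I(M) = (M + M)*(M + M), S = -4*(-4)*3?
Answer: sqrt(23571699)/3 ≈ 1618.4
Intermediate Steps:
S = 48 (S = 16*3 = 48)
r(J, K) = -22 (r(J, K) = -21 - 1 = -22)
I(M) = -4*M**2/3 (I(M) = -(M + M)*(M + M)/3 = -2*M*2*M/3 = -4*M**2/3)
sqrt(I(r(S, 26)) + 2619723) = sqrt(-4/3*(-22)**2 + 2619723) = sqrt(-4/3*484 + 2619723) = sqrt(-1936/3 + 2619723) = sqrt(7857233/3) = sqrt(23571699)/3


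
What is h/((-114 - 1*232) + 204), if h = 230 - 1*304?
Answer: 37/71 ≈ 0.52113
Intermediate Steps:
h = -74 (h = 230 - 304 = -74)
h/((-114 - 1*232) + 204) = -74/((-114 - 1*232) + 204) = -74/((-114 - 232) + 204) = -74/(-346 + 204) = -74/(-142) = -74*(-1/142) = 37/71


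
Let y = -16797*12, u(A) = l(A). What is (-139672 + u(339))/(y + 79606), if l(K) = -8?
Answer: 69840/60979 ≈ 1.1453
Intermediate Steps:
u(A) = -8
y = -201564
(-139672 + u(339))/(y + 79606) = (-139672 - 8)/(-201564 + 79606) = -139680/(-121958) = -139680*(-1/121958) = 69840/60979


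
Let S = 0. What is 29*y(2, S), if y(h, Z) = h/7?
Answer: 58/7 ≈ 8.2857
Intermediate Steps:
y(h, Z) = h/7 (y(h, Z) = h*(⅐) = h/7)
29*y(2, S) = 29*((⅐)*2) = 29*(2/7) = 58/7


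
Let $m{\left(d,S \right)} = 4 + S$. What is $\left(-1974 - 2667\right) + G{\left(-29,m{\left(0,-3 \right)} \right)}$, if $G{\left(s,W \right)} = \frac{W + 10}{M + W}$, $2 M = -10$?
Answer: $- \frac{18575}{4} \approx -4643.8$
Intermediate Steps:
$M = -5$ ($M = \frac{1}{2} \left(-10\right) = -5$)
$G{\left(s,W \right)} = \frac{10 + W}{-5 + W}$ ($G{\left(s,W \right)} = \frac{W + 10}{-5 + W} = \frac{10 + W}{-5 + W}$)
$\left(-1974 - 2667\right) + G{\left(-29,m{\left(0,-3 \right)} \right)} = \left(-1974 - 2667\right) + \frac{10 + \left(4 - 3\right)}{-5 + \left(4 - 3\right)} = -4641 + \frac{10 + 1}{-5 + 1} = -4641 + \frac{1}{-4} \cdot 11 = -4641 - \frac{11}{4} = - \frac{18575}{4}$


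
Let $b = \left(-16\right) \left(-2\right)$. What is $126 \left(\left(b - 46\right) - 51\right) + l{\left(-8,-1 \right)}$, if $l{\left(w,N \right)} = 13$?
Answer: $-8177$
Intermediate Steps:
$b = 32$
$126 \left(\left(b - 46\right) - 51\right) + l{\left(-8,-1 \right)} = 126 \left(\left(32 - 46\right) - 51\right) + 13 = 126 \left(-14 - 51\right) + 13 = 126 \left(-65\right) + 13 = -8190 + 13 = -8177$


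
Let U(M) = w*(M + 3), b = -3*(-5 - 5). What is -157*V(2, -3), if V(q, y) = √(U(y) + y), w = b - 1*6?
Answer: -157*I*√3 ≈ -271.93*I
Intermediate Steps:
b = 30 (b = -3*(-10) = 30)
w = 24 (w = 30 - 1*6 = 30 - 6 = 24)
U(M) = 72 + 24*M (U(M) = 24*(M + 3) = 24*(3 + M) = 72 + 24*M)
V(q, y) = √(72 + 25*y) (V(q, y) = √((72 + 24*y) + y) = √(72 + 25*y))
-157*V(2, -3) = -157*√(72 + 25*(-3)) = -157*√(72 - 75) = -157*I*√3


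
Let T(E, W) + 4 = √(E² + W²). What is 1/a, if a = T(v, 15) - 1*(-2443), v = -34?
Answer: 2439/5947340 - √1381/5947340 ≈ 0.00040385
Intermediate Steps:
T(E, W) = -4 + √(E² + W²)
a = 2439 + √1381 (a = (-4 + √((-34)² + 15²)) - 1*(-2443) = (-4 + √(1156 + 225)) + 2443 = (-4 + √1381) + 2443 = 2439 + √1381 ≈ 2476.2)
1/a = 1/(2439 + √1381)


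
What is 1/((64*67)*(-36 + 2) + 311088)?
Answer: 1/165296 ≈ 6.0498e-6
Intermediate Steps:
1/((64*67)*(-36 + 2) + 311088) = 1/(4288*(-34) + 311088) = 1/(-145792 + 311088) = 1/165296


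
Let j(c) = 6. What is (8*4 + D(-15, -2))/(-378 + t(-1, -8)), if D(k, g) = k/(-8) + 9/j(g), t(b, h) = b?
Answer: -283/3032 ≈ -0.093338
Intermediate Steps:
D(k, g) = 3/2 - k/8 (D(k, g) = k/(-8) + 9/6 = k*(-⅛) + 9*(⅙) = -k/8 + 3/2 = 3/2 - k/8)
(8*4 + D(-15, -2))/(-378 + t(-1, -8)) = (8*4 + (3/2 - ⅛*(-15)))/(-378 - 1) = (32 + (3/2 + 15/8))/(-379) = (32 + 27/8)*(-1/379) = (283/8)*(-1/379) = -283/3032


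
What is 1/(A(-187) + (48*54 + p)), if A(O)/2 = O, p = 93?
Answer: 1/2311 ≈ 0.00043271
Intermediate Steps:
A(O) = 2*O
1/(A(-187) + (48*54 + p)) = 1/(2*(-187) + (48*54 + 93)) = 1/(-374 + (2592 + 93)) = 1/(-374 + 2685) = 1/2311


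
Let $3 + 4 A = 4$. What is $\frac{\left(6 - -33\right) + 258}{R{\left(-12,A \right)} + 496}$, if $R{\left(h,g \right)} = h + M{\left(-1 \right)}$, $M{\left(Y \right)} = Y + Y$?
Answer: $\frac{297}{482} \approx 0.61618$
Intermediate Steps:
$A = \frac{1}{4}$ ($A = - \frac{3}{4} + \frac{1}{4} \cdot 4 = - \frac{3}{4} + 1 = \frac{1}{4} \approx 0.25$)
$M{\left(Y \right)} = 2 Y$
$R{\left(h,g \right)} = -2 + h$ ($R{\left(h,g \right)} = h + 2 \left(-1\right) = h - 2 = -2 + h$)
$\frac{\left(6 - -33\right) + 258}{R{\left(-12,A \right)} + 496} = \frac{\left(6 - -33\right) + 258}{\left(-2 - 12\right) + 496} = \frac{\left(6 + 33\right) + 258}{-14 + 496} = \frac{39 + 258}{482} = 297 \cdot \frac{1}{482} = \frac{297}{482}$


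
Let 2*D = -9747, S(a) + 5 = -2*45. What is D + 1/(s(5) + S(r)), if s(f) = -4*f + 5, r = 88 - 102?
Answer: -268043/55 ≈ -4873.5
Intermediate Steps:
r = -14
S(a) = -95 (S(a) = -5 - 2*45 = -5 - 90 = -95)
D = -9747/2 (D = (½)*(-9747) = -9747/2 ≈ -4873.5)
s(f) = 5 - 4*f
D + 1/(s(5) + S(r)) = -9747/2 + 1/((5 - 4*5) - 95) = -9747/2 + 1/((5 - 20) - 95) = -9747/2 + 1/(-15 - 95) = -9747/2 + 1/(-110) = -9747/2 - 1/110 = -268043/55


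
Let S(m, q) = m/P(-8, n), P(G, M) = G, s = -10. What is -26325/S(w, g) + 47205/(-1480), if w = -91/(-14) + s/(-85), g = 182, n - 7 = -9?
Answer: 9410463/296 ≈ 31792.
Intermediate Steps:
n = -2 (n = 7 - 9 = -2)
w = 225/34 (w = -91/(-14) - 10/(-85) = -91*(-1/14) - 10*(-1/85) = 13/2 + 2/17 = 225/34 ≈ 6.6176)
S(m, q) = -m/8 (S(m, q) = m/(-8) = m*(-1/8) = -m/8)
-26325/S(w, g) + 47205/(-1480) = -26325/((-1/8*225/34)) + 47205/(-1480) = -26325/(-225/272) + 47205*(-1/1480) = -26325*(-272/225) - 9441/296 = 31824 - 9441/296 = 9410463/296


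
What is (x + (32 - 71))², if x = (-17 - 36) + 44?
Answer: 2304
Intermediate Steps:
x = -9 (x = -53 + 44 = -9)
(x + (32 - 71))² = (-9 + (32 - 71))² = (-9 - 39)² = (-48)² = 2304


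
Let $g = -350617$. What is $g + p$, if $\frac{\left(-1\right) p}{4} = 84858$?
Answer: $-690049$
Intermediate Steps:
$p = -339432$ ($p = \left(-4\right) 84858 = -339432$)
$g + p = -350617 - 339432 = -690049$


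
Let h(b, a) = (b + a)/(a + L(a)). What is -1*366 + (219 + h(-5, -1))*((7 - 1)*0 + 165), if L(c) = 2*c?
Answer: 36099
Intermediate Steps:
h(b, a) = (a + b)/(3*a) (h(b, a) = (b + a)/(a + 2*a) = (a + b)/((3*a)) = (a + b)*(1/(3*a)) = (a + b)/(3*a))
-1*366 + (219 + h(-5, -1))*((7 - 1)*0 + 165) = -1*366 + (219 + (⅓)*(-1 - 5)/(-1))*((7 - 1)*0 + 165) = -366 + (219 + (⅓)*(-1)*(-6))*(6*0 + 165) = -366 + (219 + 2)*(0 + 165) = -366 + 221*165 = -366 + 36465 = 36099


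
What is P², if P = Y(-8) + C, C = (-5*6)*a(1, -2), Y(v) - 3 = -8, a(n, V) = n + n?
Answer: 4225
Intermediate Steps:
a(n, V) = 2*n
Y(v) = -5 (Y(v) = 3 - 8 = -5)
C = -60 (C = (-5*6)*(2*1) = -30*2 = -60)
P = -65 (P = -5 - 60 = -65)
P² = (-65)² = 4225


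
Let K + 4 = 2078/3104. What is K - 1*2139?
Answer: -3324897/1552 ≈ -2142.3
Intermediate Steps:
K = -5169/1552 (K = -4 + 2078/3104 = -4 + 2078*(1/3104) = -4 + 1039/1552 = -5169/1552 ≈ -3.3305)
K - 1*2139 = -5169/1552 - 1*2139 = -5169/1552 - 2139 = -3324897/1552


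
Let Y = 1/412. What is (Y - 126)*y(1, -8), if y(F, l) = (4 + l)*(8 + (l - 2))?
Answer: -103822/103 ≈ -1008.0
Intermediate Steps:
Y = 1/412 ≈ 0.0024272
y(F, l) = (4 + l)*(6 + l) (y(F, l) = (4 + l)*(8 + (-2 + l)) = (4 + l)*(6 + l))
(Y - 126)*y(1, -8) = (1/412 - 126)*(24 + (-8)² + 10*(-8)) = -51911*(24 + 64 - 80)/412 = -51911/412*8 = -103822/103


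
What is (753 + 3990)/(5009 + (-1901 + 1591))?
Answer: 4743/4699 ≈ 1.0094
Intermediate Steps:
(753 + 3990)/(5009 + (-1901 + 1591)) = 4743/(5009 - 310) = 4743/4699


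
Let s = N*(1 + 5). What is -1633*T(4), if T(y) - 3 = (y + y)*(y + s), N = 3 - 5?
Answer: 99613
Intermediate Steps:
N = -2
s = -12 (s = -2*(1 + 5) = -2*6 = -12)
T(y) = 3 + 2*y*(-12 + y) (T(y) = 3 + (y + y)*(y - 12) = 3 + (2*y)*(-12 + y) = 3 + 2*y*(-12 + y))
-1633*T(4) = -1633*(3 - 24*4 + 2*4²) = -1633*(3 - 96 + 2*16) = -1633*(3 - 96 + 32) = -1633*(-61) = 99613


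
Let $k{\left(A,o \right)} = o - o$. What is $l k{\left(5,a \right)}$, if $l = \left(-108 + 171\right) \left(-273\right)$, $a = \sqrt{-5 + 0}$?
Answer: $0$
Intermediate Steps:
$a = i \sqrt{5}$ ($a = \sqrt{-5} = i \sqrt{5} \approx 2.2361 i$)
$k{\left(A,o \right)} = 0$
$l = -17199$ ($l = 63 \left(-273\right) = -17199$)
$l k{\left(5,a \right)} = \left(-17199\right) 0 = 0$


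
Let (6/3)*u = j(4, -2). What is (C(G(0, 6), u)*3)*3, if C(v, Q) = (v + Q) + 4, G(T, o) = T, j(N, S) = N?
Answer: 54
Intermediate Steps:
u = 2 (u = (½)*4 = 2)
C(v, Q) = 4 + Q + v (C(v, Q) = (Q + v) + 4 = 4 + Q + v)
(C(G(0, 6), u)*3)*3 = ((4 + 2 + 0)*3)*3 = (6*3)*3 = 18*3 = 54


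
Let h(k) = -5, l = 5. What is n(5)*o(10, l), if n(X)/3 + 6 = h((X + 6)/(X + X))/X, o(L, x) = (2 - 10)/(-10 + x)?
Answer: -168/5 ≈ -33.600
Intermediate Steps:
o(L, x) = -8/(-10 + x)
n(X) = -18 - 15/X (n(X) = -18 + 3*(-5/X) = -18 - 15/X)
n(5)*o(10, l) = (-18 - 15/5)*(-8/(-10 + 5)) = (-18 - 15*1/5)*(-8/(-5)) = (-18 - 3)*(-8*(-1/5)) = -21*8/5 = -168/5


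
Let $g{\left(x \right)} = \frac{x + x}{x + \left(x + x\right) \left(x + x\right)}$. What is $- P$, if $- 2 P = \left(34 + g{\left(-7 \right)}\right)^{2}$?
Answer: $\frac{419528}{729} \approx 575.48$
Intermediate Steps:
$g{\left(x \right)} = \frac{2 x}{x + 4 x^{2}}$ ($g{\left(x \right)} = \frac{2 x}{x + 2 x 2 x} = \frac{2 x}{x + 4 x^{2}}$)
$P = - \frac{419528}{729}$ ($P = - \frac{\left(34 + \frac{2}{1 + 4 \left(-7\right)}\right)^{2}}{2} = - \frac{\left(34 + \frac{2}{1 - 28}\right)^{2}}{2} = - \frac{\left(34 + \frac{2}{-27}\right)^{2}}{2} = - \frac{\left(34 + 2 \left(- \frac{1}{27}\right)\right)^{2}}{2} = - \frac{\left(34 - \frac{2}{27}\right)^{2}}{2} = - \frac{\left(\frac{916}{27}\right)^{2}}{2} = \left(- \frac{1}{2}\right) \frac{839056}{729} = - \frac{419528}{729} \approx -575.48$)
$- P = \left(-1\right) \left(- \frac{419528}{729}\right) = \frac{419528}{729}$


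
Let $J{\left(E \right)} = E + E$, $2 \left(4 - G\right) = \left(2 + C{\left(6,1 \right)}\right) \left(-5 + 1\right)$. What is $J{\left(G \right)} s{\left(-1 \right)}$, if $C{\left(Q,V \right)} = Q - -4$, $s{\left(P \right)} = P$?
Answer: $-56$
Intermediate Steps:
$C{\left(Q,V \right)} = 4 + Q$ ($C{\left(Q,V \right)} = Q + 4 = 4 + Q$)
$G = 28$ ($G = 4 - \frac{\left(2 + \left(4 + 6\right)\right) \left(-5 + 1\right)}{2} = 4 - \frac{\left(2 + 10\right) \left(-4\right)}{2} = 4 - \frac{12 \left(-4\right)}{2} = 4 - -24 = 4 + 24 = 28$)
$J{\left(E \right)} = 2 E$
$J{\left(G \right)} s{\left(-1 \right)} = 2 \cdot 28 \left(-1\right) = 56 \left(-1\right) = -56$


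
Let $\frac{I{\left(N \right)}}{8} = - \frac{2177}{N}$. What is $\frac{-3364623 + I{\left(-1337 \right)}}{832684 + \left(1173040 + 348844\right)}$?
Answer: $- \frac{642640505}{449722488} \approx -1.429$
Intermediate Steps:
$I{\left(N \right)} = - \frac{17416}{N}$ ($I{\left(N \right)} = 8 \left(- \frac{2177}{N}\right) = - \frac{17416}{N}$)
$\frac{-3364623 + I{\left(-1337 \right)}}{832684 + \left(1173040 + 348844\right)} = \frac{-3364623 - \frac{17416}{-1337}}{832684 + \left(1173040 + 348844\right)} = \frac{-3364623 - - \frac{2488}{191}}{832684 + 1521884} = \frac{-3364623 + \frac{2488}{191}}{2354568} = \left(- \frac{642640505}{191}\right) \frac{1}{2354568} = - \frac{642640505}{449722488}$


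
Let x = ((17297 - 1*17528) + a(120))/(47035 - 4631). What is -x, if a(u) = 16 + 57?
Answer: 79/21202 ≈ 0.0037261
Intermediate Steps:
a(u) = 73
x = -79/21202 (x = ((17297 - 1*17528) + 73)/(47035 - 4631) = ((17297 - 17528) + 73)/42404 = (-231 + 73)*(1/42404) = -158*1/42404 = -79/21202 ≈ -0.0037261)
-x = -1*(-79/21202) = 79/21202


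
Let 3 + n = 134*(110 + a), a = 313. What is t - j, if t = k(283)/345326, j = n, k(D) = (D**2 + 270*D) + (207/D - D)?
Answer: -5539039046847/97727258 ≈ -56679.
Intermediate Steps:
k(D) = D**2 + 207/D + 269*D (k(D) = (D**2 + 270*D) + (-D + 207/D) = D**2 + 207/D + 269*D)
n = 56679 (n = -3 + 134*(110 + 313) = -3 + 134*423 = -3 + 56682 = 56679)
j = 56679
t = 44209335/97727258 (t = ((207 + 283**2*(269 + 283))/283)/345326 = ((207 + 80089*552)/283)*(1/345326) = ((207 + 44209128)/283)*(1/345326) = ((1/283)*44209335)*(1/345326) = (44209335/283)*(1/345326) = 44209335/97727258 ≈ 0.45237)
t - j = 44209335/97727258 - 1*56679 = 44209335/97727258 - 56679 = -5539039046847/97727258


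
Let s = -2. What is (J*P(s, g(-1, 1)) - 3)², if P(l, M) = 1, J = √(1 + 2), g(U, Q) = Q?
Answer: (3 - √3)² ≈ 1.6077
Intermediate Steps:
J = √3 ≈ 1.7320
(J*P(s, g(-1, 1)) - 3)² = (√3*1 - 3)² = (√3 - 3)² = (-3 + √3)²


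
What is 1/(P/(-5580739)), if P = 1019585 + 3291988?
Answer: -5580739/4311573 ≈ -1.2944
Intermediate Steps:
P = 4311573
1/(P/(-5580739)) = 1/(4311573/(-5580739)) = 1/(4311573*(-1/5580739)) = 1/(-4311573/5580739) = -5580739/4311573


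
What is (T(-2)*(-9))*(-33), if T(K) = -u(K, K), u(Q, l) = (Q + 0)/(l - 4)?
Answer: -99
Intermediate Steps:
u(Q, l) = Q/(-4 + l)
T(K) = -K/(-4 + K)
(T(-2)*(-9))*(-33) = (-1*(-2)/(-4 - 2)*(-9))*(-33) = (-1*(-2)/(-6)*(-9))*(-33) = (-1*(-2)*(-⅙)*(-9))*(-33) = -⅓*(-9)*(-33) = 3*(-33) = -99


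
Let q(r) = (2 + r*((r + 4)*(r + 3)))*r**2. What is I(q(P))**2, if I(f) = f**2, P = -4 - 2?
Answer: 2244531326976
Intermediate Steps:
P = -6
q(r) = r**2*(2 + r*(3 + r)*(4 + r)) (q(r) = (2 + r*((4 + r)*(3 + r)))*r**2 = (2 + r*((3 + r)*(4 + r)))*r**2 = (2 + r*(3 + r)*(4 + r))*r**2 = r**2*(2 + r*(3 + r)*(4 + r)))
I(q(P))**2 = (((-6)**2*(2 + (-6)**3 + 7*(-6)**2 + 12*(-6)))**2)**2 = ((36*(2 - 216 + 7*36 - 72))**2)**2 = ((36*(2 - 216 + 252 - 72))**2)**2 = ((36*(-34))**2)**2 = ((-1224)**2)**2 = 1498176**2 = 2244531326976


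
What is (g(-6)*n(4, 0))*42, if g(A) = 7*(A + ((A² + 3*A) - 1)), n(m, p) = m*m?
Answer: 51744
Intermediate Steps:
n(m, p) = m²
g(A) = -7 + 7*A² + 28*A (g(A) = 7*(A + (-1 + A² + 3*A)) = 7*(-1 + A² + 4*A) = -7 + 7*A² + 28*A)
(g(-6)*n(4, 0))*42 = ((-7 + 7*(-6)² + 28*(-6))*4²)*42 = ((-7 + 7*36 - 168)*16)*42 = ((-7 + 252 - 168)*16)*42 = (77*16)*42 = 1232*42 = 51744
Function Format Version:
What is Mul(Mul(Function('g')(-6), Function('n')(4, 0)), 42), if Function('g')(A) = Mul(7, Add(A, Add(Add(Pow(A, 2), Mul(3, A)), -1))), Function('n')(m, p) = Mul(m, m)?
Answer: 51744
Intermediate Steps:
Function('n')(m, p) = Pow(m, 2)
Function('g')(A) = Add(-7, Mul(7, Pow(A, 2)), Mul(28, A)) (Function('g')(A) = Mul(7, Add(A, Add(-1, Pow(A, 2), Mul(3, A)))) = Mul(7, Add(-1, Pow(A, 2), Mul(4, A))) = Add(-7, Mul(7, Pow(A, 2)), Mul(28, A)))
Mul(Mul(Function('g')(-6), Function('n')(4, 0)), 42) = Mul(Mul(Add(-7, Mul(7, Pow(-6, 2)), Mul(28, -6)), Pow(4, 2)), 42) = Mul(Mul(Add(-7, Mul(7, 36), -168), 16), 42) = Mul(Mul(Add(-7, 252, -168), 16), 42) = Mul(Mul(77, 16), 42) = Mul(1232, 42) = 51744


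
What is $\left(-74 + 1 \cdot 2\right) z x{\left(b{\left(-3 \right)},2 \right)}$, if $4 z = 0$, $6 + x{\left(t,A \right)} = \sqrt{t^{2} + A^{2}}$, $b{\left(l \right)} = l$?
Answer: $0$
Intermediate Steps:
$x{\left(t,A \right)} = -6 + \sqrt{A^{2} + t^{2}}$ ($x{\left(t,A \right)} = -6 + \sqrt{t^{2} + A^{2}} = -6 + \sqrt{A^{2} + t^{2}}$)
$z = 0$ ($z = \frac{1}{4} \cdot 0 = 0$)
$\left(-74 + 1 \cdot 2\right) z x{\left(b{\left(-3 \right)},2 \right)} = \left(-74 + 1 \cdot 2\right) 0 \left(-6 + \sqrt{2^{2} + \left(-3\right)^{2}}\right) = \left(-74 + 2\right) 0 \left(-6 + \sqrt{4 + 9}\right) = - 72 \cdot 0 \left(-6 + \sqrt{13}\right) = \left(-72\right) 0 = 0$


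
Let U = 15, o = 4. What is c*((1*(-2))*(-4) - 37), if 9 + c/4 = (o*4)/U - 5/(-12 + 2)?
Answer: 12934/15 ≈ 862.27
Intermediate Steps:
c = -446/15 (c = -36 + 4*((4*4)/15 - 5/(-12 + 2)) = -36 + 4*(16*(1/15) - 5/(-10)) = -36 + 4*(16/15 - 5*(-⅒)) = -36 + 4*(16/15 + ½) = -36 + 4*(47/30) = -36 + 94/15 = -446/15 ≈ -29.733)
c*((1*(-2))*(-4) - 37) = -446*((1*(-2))*(-4) - 37)/15 = -446*(-2*(-4) - 37)/15 = -446*(8 - 37)/15 = -446/15*(-29) = 12934/15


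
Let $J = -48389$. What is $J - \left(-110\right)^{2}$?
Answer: $-60489$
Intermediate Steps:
$J - \left(-110\right)^{2} = -48389 - \left(-110\right)^{2} = -48389 - 12100 = -60489$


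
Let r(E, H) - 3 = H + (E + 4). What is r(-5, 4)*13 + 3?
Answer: 81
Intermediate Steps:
r(E, H) = 7 + E + H (r(E, H) = 3 + (H + (E + 4)) = 3 + (H + (4 + E)) = 3 + (4 + E + H) = 7 + E + H)
r(-5, 4)*13 + 3 = (7 - 5 + 4)*13 + 3 = 6*13 + 3 = 78 + 3 = 81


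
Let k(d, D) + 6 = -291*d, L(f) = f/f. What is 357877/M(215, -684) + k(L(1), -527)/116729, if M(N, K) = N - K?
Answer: 41774357330/104939371 ≈ 398.08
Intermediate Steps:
L(f) = 1
k(d, D) = -6 - 291*d
357877/M(215, -684) + k(L(1), -527)/116729 = 357877/(215 - 1*(-684)) + (-6 - 291*1)/116729 = 357877/(215 + 684) + (-6 - 291)*(1/116729) = 357877/899 - 297*1/116729 = 357877*(1/899) - 297/116729 = 357877/899 - 297/116729 = 41774357330/104939371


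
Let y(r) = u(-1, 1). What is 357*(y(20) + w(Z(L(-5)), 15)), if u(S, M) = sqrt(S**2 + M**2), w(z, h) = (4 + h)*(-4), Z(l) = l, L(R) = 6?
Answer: -27132 + 357*sqrt(2) ≈ -26627.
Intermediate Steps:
w(z, h) = -16 - 4*h
u(S, M) = sqrt(M**2 + S**2)
y(r) = sqrt(2) (y(r) = sqrt(1**2 + (-1)**2) = sqrt(1 + 1) = sqrt(2))
357*(y(20) + w(Z(L(-5)), 15)) = 357*(sqrt(2) + (-16 - 4*15)) = 357*(sqrt(2) + (-16 - 60)) = 357*(sqrt(2) - 76) = 357*(-76 + sqrt(2)) = -27132 + 357*sqrt(2)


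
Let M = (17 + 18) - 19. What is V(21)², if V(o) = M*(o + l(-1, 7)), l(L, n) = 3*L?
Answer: 82944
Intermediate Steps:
M = 16 (M = 35 - 19 = 16)
V(o) = -48 + 16*o (V(o) = 16*(o + 3*(-1)) = 16*(o - 3) = 16*(-3 + o) = -48 + 16*o)
V(21)² = (-48 + 16*21)² = (-48 + 336)² = 288² = 82944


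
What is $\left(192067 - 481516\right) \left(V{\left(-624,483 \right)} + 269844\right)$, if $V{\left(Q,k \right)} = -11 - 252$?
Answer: $-78029950869$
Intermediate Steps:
$V{\left(Q,k \right)} = -263$ ($V{\left(Q,k \right)} = -11 - 252 = -263$)
$\left(192067 - 481516\right) \left(V{\left(-624,483 \right)} + 269844\right) = \left(192067 - 481516\right) \left(-263 + 269844\right) = \left(-289449\right) 269581 = -78029950869$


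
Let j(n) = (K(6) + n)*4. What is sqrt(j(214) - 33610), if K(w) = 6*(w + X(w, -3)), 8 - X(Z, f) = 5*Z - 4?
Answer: I*sqrt(33042) ≈ 181.77*I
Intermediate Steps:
X(Z, f) = 12 - 5*Z (X(Z, f) = 8 - (5*Z - 4) = 8 - (-4 + 5*Z) = 8 + (4 - 5*Z) = 12 - 5*Z)
K(w) = 72 - 24*w (K(w) = 6*(w + (12 - 5*w)) = 6*(12 - 4*w) = 72 - 24*w)
j(n) = -288 + 4*n (j(n) = ((72 - 24*6) + n)*4 = ((72 - 144) + n)*4 = (-72 + n)*4 = -288 + 4*n)
sqrt(j(214) - 33610) = sqrt((-288 + 4*214) - 33610) = sqrt((-288 + 856) - 33610) = sqrt(568 - 33610) = sqrt(-33042) = I*sqrt(33042)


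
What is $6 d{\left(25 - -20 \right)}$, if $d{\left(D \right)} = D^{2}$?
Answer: $12150$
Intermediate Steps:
$6 d{\left(25 - -20 \right)} = 6 \left(25 - -20\right)^{2} = 6 \left(25 + 20\right)^{2} = 6 \cdot 45^{2} = 6 \cdot 2025 = 12150$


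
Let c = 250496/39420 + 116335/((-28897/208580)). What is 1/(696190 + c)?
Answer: -284779935/40870343033122 ≈ -6.9679e-6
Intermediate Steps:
c = -239131285980772/284779935 (c = 250496*(1/39420) + 116335/((-28897*1/208580)) = 62624/9855 + 116335/(-28897/208580) = 62624/9855 + 116335*(-208580/28897) = 62624/9855 - 24265154300/28897 = -239131285980772/284779935 ≈ -8.3971e+5)
1/(696190 + c) = 1/(696190 - 239131285980772/284779935) = 1/(-40870343033122/284779935) = -284779935/40870343033122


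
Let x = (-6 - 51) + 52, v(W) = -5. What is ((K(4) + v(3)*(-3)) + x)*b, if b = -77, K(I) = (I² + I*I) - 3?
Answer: -3003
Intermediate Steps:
x = -5 (x = -57 + 52 = -5)
K(I) = -3 + 2*I² (K(I) = (I² + I²) - 3 = 2*I² - 3 = -3 + 2*I²)
((K(4) + v(3)*(-3)) + x)*b = (((-3 + 2*4²) - 5*(-3)) - 5)*(-77) = (((-3 + 2*16) + 15) - 5)*(-77) = (((-3 + 32) + 15) - 5)*(-77) = ((29 + 15) - 5)*(-77) = (44 - 5)*(-77) = 39*(-77) = -3003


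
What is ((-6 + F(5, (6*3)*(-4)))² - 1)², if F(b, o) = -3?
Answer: 6400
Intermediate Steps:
((-6 + F(5, (6*3)*(-4)))² - 1)² = ((-6 - 3)² - 1)² = ((-9)² - 1)² = (81 - 1)² = 80² = 6400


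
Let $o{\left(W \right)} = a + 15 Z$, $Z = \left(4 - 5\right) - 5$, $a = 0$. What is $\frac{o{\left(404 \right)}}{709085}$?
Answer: $- \frac{18}{141817} \approx -0.00012692$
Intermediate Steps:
$Z = -6$ ($Z = -1 - 5 = -6$)
$o{\left(W \right)} = -90$ ($o{\left(W \right)} = 0 + 15 \left(-6\right) = 0 - 90 = -90$)
$\frac{o{\left(404 \right)}}{709085} = - \frac{90}{709085} = \left(-90\right) \frac{1}{709085} = - \frac{18}{141817}$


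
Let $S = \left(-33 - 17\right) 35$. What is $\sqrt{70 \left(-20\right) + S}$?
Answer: $15 i \sqrt{14} \approx 56.125 i$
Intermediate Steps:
$S = -1750$ ($S = \left(-33 - 17\right) 35 = \left(-50\right) 35 = -1750$)
$\sqrt{70 \left(-20\right) + S} = \sqrt{70 \left(-20\right) - 1750} = \sqrt{-1400 - 1750} = \sqrt{-3150} = 15 i \sqrt{14}$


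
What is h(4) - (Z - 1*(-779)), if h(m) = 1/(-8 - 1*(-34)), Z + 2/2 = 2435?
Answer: -83537/26 ≈ -3213.0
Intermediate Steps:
Z = 2434 (Z = -1 + 2435 = 2434)
h(m) = 1/26 (h(m) = 1/(-8 + 34) = 1/26)
h(4) - (Z - 1*(-779)) = 1/26 - (2434 - 1*(-779)) = 1/26 - (2434 + 779) = 1/26 - 1*3213 = 1/26 - 3213 = -83537/26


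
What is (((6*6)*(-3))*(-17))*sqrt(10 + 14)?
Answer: 3672*sqrt(6) ≈ 8994.5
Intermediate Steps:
(((6*6)*(-3))*(-17))*sqrt(10 + 14) = ((36*(-3))*(-17))*sqrt(24) = (-108*(-17))*(2*sqrt(6)) = 1836*(2*sqrt(6)) = 3672*sqrt(6)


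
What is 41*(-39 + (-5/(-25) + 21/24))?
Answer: -62197/40 ≈ -1554.9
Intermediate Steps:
41*(-39 + (-5/(-25) + 21/24)) = 41*(-39 + (-5*(-1/25) + 21*(1/24))) = 41*(-39 + (1/5 + 7/8)) = 41*(-39 + 43/40) = 41*(-1517/40) = -62197/40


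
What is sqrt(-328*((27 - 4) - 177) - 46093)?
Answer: 3*sqrt(491) ≈ 66.476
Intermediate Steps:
sqrt(-328*((27 - 4) - 177) - 46093) = sqrt(-328*(23 - 177) - 46093) = sqrt(-328*(-154) - 46093) = sqrt(50512 - 46093) = sqrt(4419) = 3*sqrt(491)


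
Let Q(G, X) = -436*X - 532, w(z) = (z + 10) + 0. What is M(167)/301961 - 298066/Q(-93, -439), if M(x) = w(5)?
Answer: -4090974743/2619813636 ≈ -1.5616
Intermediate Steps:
w(z) = 10 + z (w(z) = (10 + z) + 0 = 10 + z)
M(x) = 15 (M(x) = 10 + 5 = 15)
Q(G, X) = -532 - 436*X
M(167)/301961 - 298066/Q(-93, -439) = 15/301961 - 298066/(-532 - 436*(-439)) = 15*(1/301961) - 298066/(-532 + 191404) = 15/301961 - 298066/190872 = 15/301961 - 298066*1/190872 = 15/301961 - 149033/95436 = -4090974743/2619813636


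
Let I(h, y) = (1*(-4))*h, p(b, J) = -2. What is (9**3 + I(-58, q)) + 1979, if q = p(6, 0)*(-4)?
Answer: 2940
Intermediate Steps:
q = 8 (q = -2*(-4) = 8)
I(h, y) = -4*h
(9**3 + I(-58, q)) + 1979 = (9**3 - 4*(-58)) + 1979 = (729 + 232) + 1979 = 961 + 1979 = 2940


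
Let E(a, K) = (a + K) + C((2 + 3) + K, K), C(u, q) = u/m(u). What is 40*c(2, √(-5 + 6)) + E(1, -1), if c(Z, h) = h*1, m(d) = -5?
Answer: 196/5 ≈ 39.200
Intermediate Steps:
C(u, q) = -u/5 (C(u, q) = u/(-5) = u*(-⅕) = -u/5)
c(Z, h) = h
E(a, K) = -1 + a + 4*K/5 (E(a, K) = (a + K) - ((2 + 3) + K)/5 = (K + a) - (5 + K)/5 = (K + a) + (-1 - K/5) = -1 + a + 4*K/5)
40*c(2, √(-5 + 6)) + E(1, -1) = 40*√(-5 + 6) + (-1 + 1 + (⅘)*(-1)) = 40*√1 + (-1 + 1 - ⅘) = 40*1 - ⅘ = 40 - ⅘ = 196/5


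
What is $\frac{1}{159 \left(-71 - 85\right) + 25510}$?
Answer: $\frac{1}{706} \approx 0.0014164$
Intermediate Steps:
$\frac{1}{159 \left(-71 - 85\right) + 25510} = \frac{1}{159 \left(-156\right) + 25510} = \frac{1}{-24804 + 25510} = \frac{1}{706}$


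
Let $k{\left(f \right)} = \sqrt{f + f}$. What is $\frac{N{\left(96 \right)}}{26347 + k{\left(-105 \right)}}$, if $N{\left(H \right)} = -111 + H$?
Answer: $- \frac{395205}{694164619} + \frac{15 i \sqrt{210}}{694164619} \approx -0.00056932 + 3.1314 \cdot 10^{-7} i$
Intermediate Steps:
$k{\left(f \right)} = \sqrt{2} \sqrt{f}$ ($k{\left(f \right)} = \sqrt{2 f} = \sqrt{2} \sqrt{f}$)
$\frac{N{\left(96 \right)}}{26347 + k{\left(-105 \right)}} = \frac{-111 + 96}{26347 + \sqrt{2} \sqrt{-105}} = - \frac{15}{26347 + \sqrt{2} i \sqrt{105}} = - \frac{15}{26347 + i \sqrt{210}}$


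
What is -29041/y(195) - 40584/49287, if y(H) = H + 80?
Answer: -480834789/4517975 ≈ -106.43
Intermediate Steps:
y(H) = 80 + H
-29041/y(195) - 40584/49287 = -29041/(80 + 195) - 40584/49287 = -29041/275 - 40584*1/49287 = -29041*1/275 - 13528/16429 = -29041/275 - 13528/16429 = -480834789/4517975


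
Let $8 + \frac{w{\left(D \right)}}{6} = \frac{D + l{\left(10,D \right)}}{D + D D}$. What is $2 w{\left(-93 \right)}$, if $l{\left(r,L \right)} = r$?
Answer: $- \frac{68531}{713} \approx -96.116$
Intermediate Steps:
$w{\left(D \right)} = -48 + \frac{6 \left(10 + D\right)}{D + D^{2}}$ ($w{\left(D \right)} = -48 + 6 \frac{D + 10}{D + D D} = -48 + 6 \frac{10 + D}{D + D^{2}} = -48 + \frac{6 \left(10 + D\right)}{D + D^{2}}$)
$2 w{\left(-93 \right)} = 2 \frac{6 \left(10 - 8 \left(-93\right)^{2} - -651\right)}{\left(-93\right) \left(1 - 93\right)} = 2 \cdot 6 \left(- \frac{1}{93}\right) \frac{1}{-92} \left(10 - 69192 + 651\right) = 2 \cdot 6 \left(- \frac{1}{93}\right) \left(- \frac{1}{92}\right) \left(10 - 69192 + 651\right) = 2 \cdot 6 \left(- \frac{1}{93}\right) \left(- \frac{1}{92}\right) \left(-68531\right) = 2 \left(- \frac{68531}{1426}\right) = - \frac{68531}{713}$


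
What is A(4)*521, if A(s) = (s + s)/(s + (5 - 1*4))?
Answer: 4168/5 ≈ 833.60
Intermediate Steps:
A(s) = 2*s/(1 + s) (A(s) = (2*s)/(s + (5 - 4)) = (2*s)/(s + 1) = (2*s)/(1 + s) = 2*s/(1 + s))
A(4)*521 = (2*4/(1 + 4))*521 = (2*4/5)*521 = (2*4*(⅕))*521 = (8/5)*521 = 4168/5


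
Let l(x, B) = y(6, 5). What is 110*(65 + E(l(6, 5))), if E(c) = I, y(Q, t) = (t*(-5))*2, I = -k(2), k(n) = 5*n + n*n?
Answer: 5610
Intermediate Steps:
k(n) = n² + 5*n (k(n) = 5*n + n² = n² + 5*n)
I = -14 (I = -2*(5 + 2) = -2*7 = -1*14 = -14)
y(Q, t) = -10*t (y(Q, t) = -5*t*2 = -10*t)
l(x, B) = -50 (l(x, B) = -10*5 = -50)
E(c) = -14
110*(65 + E(l(6, 5))) = 110*(65 - 14) = 110*51 = 5610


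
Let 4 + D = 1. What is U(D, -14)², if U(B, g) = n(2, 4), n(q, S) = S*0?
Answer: 0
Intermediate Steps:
D = -3 (D = -4 + 1 = -3)
n(q, S) = 0
U(B, g) = 0
U(D, -14)² = 0² = 0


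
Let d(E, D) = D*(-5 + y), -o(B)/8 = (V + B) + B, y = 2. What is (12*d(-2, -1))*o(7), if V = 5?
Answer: -5472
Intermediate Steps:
o(B) = -40 - 16*B (o(B) = -8*((5 + B) + B) = -8*(5 + 2*B) = -40 - 16*B)
d(E, D) = -3*D (d(E, D) = D*(-5 + 2) = D*(-3) = -3*D)
(12*d(-2, -1))*o(7) = (12*(-3*(-1)))*(-40 - 16*7) = (12*3)*(-40 - 112) = 36*(-152) = -5472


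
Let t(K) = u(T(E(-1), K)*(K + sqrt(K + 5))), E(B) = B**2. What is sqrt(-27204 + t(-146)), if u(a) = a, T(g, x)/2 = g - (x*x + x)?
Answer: sqrt(6154144 - 42338*I*sqrt(141)) ≈ 2482.8 - 101.24*I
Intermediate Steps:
T(g, x) = -2*x - 2*x**2 + 2*g (T(g, x) = 2*(g - (x*x + x)) = 2*(g - (x**2 + x)) = 2*(g - (x + x**2)) = 2*(g + (-x - x**2)) = 2*(g - x - x**2) = -2*x - 2*x**2 + 2*g)
t(K) = (K + sqrt(5 + K))*(2 - 2*K - 2*K**2) (t(K) = (-2*K - 2*K**2 + 2*(-1)**2)*(K + sqrt(K + 5)) = (-2*K - 2*K**2 + 2*1)*(K + sqrt(5 + K)) = (-2*K - 2*K**2 + 2)*(K + sqrt(5 + K)) = (2 - 2*K - 2*K**2)*(K + sqrt(5 + K)) = (K + sqrt(5 + K))*(2 - 2*K - 2*K**2))
sqrt(-27204 + t(-146)) = sqrt(-27204 - 2*(-146 + sqrt(5 - 146))*(-1 - 146 + (-146)**2)) = sqrt(-27204 - 2*(-146 + sqrt(-141))*(-1 - 146 + 21316)) = sqrt(-27204 - 2*(-146 + I*sqrt(141))*21169) = sqrt(-27204 + (6181348 - 42338*I*sqrt(141))) = sqrt(6154144 - 42338*I*sqrt(141))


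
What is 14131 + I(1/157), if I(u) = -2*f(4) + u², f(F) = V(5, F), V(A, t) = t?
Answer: 348117828/24649 ≈ 14123.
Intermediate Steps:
f(F) = F
I(u) = -8 + u² (I(u) = -2*4 + u² = -8 + u²)
14131 + I(1/157) = 14131 + (-8 + (1/157)²) = 14131 + (-8 + 1/24649) = 14131 - 197191/24649 = 348117828/24649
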